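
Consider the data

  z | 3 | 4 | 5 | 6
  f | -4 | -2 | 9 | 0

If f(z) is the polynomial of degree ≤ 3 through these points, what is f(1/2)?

Evaluate each Lagrange basis at z = 1/2:
L_0(1/2) = (-7/2)·(-9/2)·(-11/2)/[(-1)·(-2)·(-3)] = 231/16
L_1(1/2) = (-5/2)·(-9/2)·(-11/2)/[(1)·(-1)·(-2)] = -495/16
L_2(1/2) = (-5/2)·(-7/2)·(-11/2)/[(2)·(1)·(-1)] = 385/16
L_3(1/2) = (-5/2)·(-7/2)·(-9/2)/[(3)·(2)·(1)] = -105/16
Sum: (-4)·(231/16) + (-2)·(-495/16) + 9·(385/16) + 0 = 3531/16

3531/16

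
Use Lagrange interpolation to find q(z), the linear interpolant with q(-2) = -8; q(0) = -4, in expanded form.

q(z) = 2z - 4

L_0(z) = z / [-2] = -(1/2)z
L_1(z) = (z + 2) / [2] = (1/2)z + 1
q(z) = (-8)·L_0 + (-4)·L_1
  (-8)·L_0(z) = 4z
  (-4)·L_1(z) = -2z - 4
Adding term by term: 2z - 4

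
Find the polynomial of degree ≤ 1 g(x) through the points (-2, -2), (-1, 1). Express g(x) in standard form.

g(x) = 3x + 4

Build the Lagrange basis polynomials:
L_0(x) = (x + 1) / [-1] = -x - 1
L_1(x) = (x + 2) / [1] = x + 2
g(x) = (-2)·L_0 + 1·L_1
  (-2)·L_0(x) = 2x + 2
  1·L_1(x) = x + 2
Adding term by term: 3x + 4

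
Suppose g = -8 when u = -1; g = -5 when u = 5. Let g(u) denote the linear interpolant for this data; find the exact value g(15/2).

-15/4

Evaluate each Lagrange basis at u = 15/2:
L_0(15/2) = (5/2)/[(-6)] = -5/12
L_1(15/2) = (17/2)/[(6)] = 17/12
Sum: (-8)·(-5/12) + (-5)·(17/12) = -15/4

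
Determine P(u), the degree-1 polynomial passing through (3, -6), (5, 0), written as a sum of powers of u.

P(u) = 3u - 15

Build the Lagrange basis polynomials:
L_0(u) = (u - 5) / [-2] = -(1/2)u + 5/2
L_1(u) = (u - 3) / [2] = (1/2)u - 3/2
P(u) = (-6)·L_0 + 0·L_1
  (-6)·L_0(u) = 3u - 15
  0·L_1(u) = 0
Adding term by term: 3u - 15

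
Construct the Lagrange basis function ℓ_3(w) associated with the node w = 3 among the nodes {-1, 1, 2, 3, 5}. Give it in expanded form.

ℓ_3(w) = -(1/16)w^4 + (7/16)w^3 - (9/16)w^2 - (7/16)w + 5/8

ℓ_3(w) = (w + 1)(w - 1)(w - 2)(w - 5) / [(4)·(2)·(1)·(-2)]
       = (w^4 - 7w^3 + 9w^2 + 7w - 10) / (-16)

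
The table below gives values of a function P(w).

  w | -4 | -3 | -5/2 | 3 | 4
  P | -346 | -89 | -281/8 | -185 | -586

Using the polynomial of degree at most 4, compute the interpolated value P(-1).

-1

Using Newton's divided-difference form:
P[-4,-3] = (-89 - (-346)) / (-3 - (-4)) = 257
P[-3,-5/2] = (-281/8 - (-89)) / (-5/2 - (-3)) = 431/4
P[-5/2,3] = (-185 - (-281/8)) / (3 - (-5/2)) = -109/4
P[3,4] = (-586 - (-185)) / (4 - 3) = -401
P[-4,-3,-5/2] = (431/4 - 257) / (-5/2 - (-4)) = -199/2
P[-3,-5/2,3] = (-109/4 - 431/4) / (3 - (-3)) = -45/2
P[-5/2,3,4] = (-401 - (-109/4)) / (4 - (-5/2)) = -115/2
P[-4,-3,-5/2,3] = (-45/2 - (-199/2)) / (3 - (-4)) = 11
P[-3,-5/2,3,4] = (-115/2 - (-45/2)) / (4 - (-3)) = -5
P[-4,-3,-5/2,3,4] = (-5 - 11) / (4 - (-4)) = -2
P(-1) = -346 + 257·(3) + (-199/2)·(3)·(2) + 11·(3)·(2)·(3/2) + (-2)·(3)·(2)·(3/2)·(-4) = -1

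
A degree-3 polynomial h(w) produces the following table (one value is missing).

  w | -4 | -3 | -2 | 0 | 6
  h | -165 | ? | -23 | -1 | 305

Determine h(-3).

-73

The 4 known values determine h uniquely (degree ≤ 3).
Evaluate each Lagrange basis at w = -3:
L_0(-3) = (-1)·(-3)·(-9)/[(-2)·(-4)·(-10)] = 27/80
L_1(-3) = (1)·(-3)·(-9)/[(2)·(-2)·(-8)] = 27/32
L_2(-3) = (1)·(-1)·(-9)/[(4)·(2)·(-6)] = -3/16
L_3(-3) = (1)·(-1)·(-3)/[(10)·(8)·(6)] = 1/160
Sum: (-165)·(27/80) + (-23)·(27/32) + (-1)·(-3/16) + 305·(1/160) = -73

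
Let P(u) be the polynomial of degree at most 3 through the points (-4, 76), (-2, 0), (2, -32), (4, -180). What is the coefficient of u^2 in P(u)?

Build the Lagrange basis polynomials:
L_0(u) = (u + 2)(u - 2)(u - 4) / [-96] = -(1/96)u^3 + (1/24)u^2 + (1/24)u - 1/6
L_1(u) = (u + 4)(u - 2)(u - 4) / [48] = (1/48)u^3 - (1/24)u^2 - (1/3)u + 2/3
L_2(u) = (u + 4)(u + 2)(u - 4) / [-48] = -(1/48)u^3 - (1/24)u^2 + (1/3)u + 2/3
L_3(u) = (u + 4)(u + 2)(u - 2) / [96] = (1/96)u^3 + (1/24)u^2 - (1/24)u - 1/6
P(u) = 76·L_0 + 0·L_1 + (-32)·L_2 + (-180)·L_3
Only the coefficient of u^2 is needed; take it from each L_i and combine:
76·(1/24) + 0·(-1/24) + (-32)·(-1/24) + (-180)·(1/24) = -3

-3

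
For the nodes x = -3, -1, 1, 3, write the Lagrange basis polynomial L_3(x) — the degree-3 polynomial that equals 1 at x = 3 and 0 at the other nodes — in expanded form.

L_3(x) = (1/48)x^3 + (1/16)x^2 - (1/48)x - 1/16

L_3(x) = (x + 3)(x + 1)(x - 1) / [(6)·(4)·(2)]
       = (x^3 + 3x^2 - x - 3) / (48)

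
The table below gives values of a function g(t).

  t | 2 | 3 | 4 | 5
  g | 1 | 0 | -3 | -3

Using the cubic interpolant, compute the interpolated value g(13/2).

L_0(13/2) = (7/2)·(5/2)·(3/2)/[(-1)·(-2)·(-3)] = -35/16
L_1(13/2) = (9/2)·(5/2)·(3/2)/[(1)·(-1)·(-2)] = 135/16
L_2(13/2) = (9/2)·(7/2)·(3/2)/[(2)·(1)·(-1)] = -189/16
L_3(13/2) = (9/2)·(7/2)·(5/2)/[(3)·(2)·(1)] = 105/16
Sum: 1·(-35/16) + 0 + (-3)·(-189/16) + (-3)·(105/16) = 217/16

217/16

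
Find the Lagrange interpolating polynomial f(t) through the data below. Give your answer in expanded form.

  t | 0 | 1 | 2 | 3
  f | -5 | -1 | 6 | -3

f(t) = -(19/6)t^3 + 11t^2 - (23/6)t - 5

Build the Lagrange basis polynomials:
L_0(t) = (t - 1)(t - 2)(t - 3) / [-6] = -(1/6)t^3 + t^2 - (11/6)t + 1
L_1(t) = t(t - 2)(t - 3) / [2] = (1/2)t^3 - (5/2)t^2 + 3t
L_2(t) = t(t - 1)(t - 3) / [-2] = -(1/2)t^3 + 2t^2 - (3/2)t
L_3(t) = t(t - 1)(t - 2) / [6] = (1/6)t^3 - (1/2)t^2 + (1/3)t
f(t) = (-5)·L_0 + (-1)·L_1 + 6·L_2 + (-3)·L_3
  (-5)·L_0(t) = (5/6)t^3 - 5t^2 + (55/6)t - 5
  (-1)·L_1(t) = -(1/2)t^3 + (5/2)t^2 - 3t
  6·L_2(t) = -3t^3 + 12t^2 - 9t
  (-3)·L_3(t) = -(1/2)t^3 + (3/2)t^2 - t
Adding term by term: -(19/6)t^3 + 11t^2 - (23/6)t - 5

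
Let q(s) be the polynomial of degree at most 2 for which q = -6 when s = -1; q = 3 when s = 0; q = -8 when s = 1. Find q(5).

Evaluate each Lagrange basis at s = 5:
L_0(5) = (5)·(4)/[(-1)·(-2)] = 10
L_1(5) = (6)·(4)/[(1)·(-1)] = -24
L_2(5) = (6)·(5)/[(2)·(1)] = 15
Sum: (-6)·(10) + 3·(-24) + (-8)·(15) = -252

-252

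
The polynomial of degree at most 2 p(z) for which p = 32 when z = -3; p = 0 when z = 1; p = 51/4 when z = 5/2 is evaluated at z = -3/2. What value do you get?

35/4

Evaluate each Lagrange basis at z = -3/2:
L_0(-3/2) = (-5/2)·(-4)/[(-4)·(-11/2)] = 5/11
L_1(-3/2) = (3/2)·(-4)/[(4)·(-3/2)] = 1
L_2(-3/2) = (3/2)·(-5/2)/[(11/2)·(3/2)] = -5/11
Sum: 32·(5/11) + 0 + 51/4·(-5/11) = 35/4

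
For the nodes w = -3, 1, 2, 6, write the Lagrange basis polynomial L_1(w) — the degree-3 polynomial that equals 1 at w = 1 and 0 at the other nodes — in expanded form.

L_1(w) = (w + 3)(w - 2)(w - 6) / [(4)·(-1)·(-5)]
       = (w^3 - 5w^2 - 12w + 36) / (20)

L_1(w) = (1/20)w^3 - (1/4)w^2 - (3/5)w + 9/5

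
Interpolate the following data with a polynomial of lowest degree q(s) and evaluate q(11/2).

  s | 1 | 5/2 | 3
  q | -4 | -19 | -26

Using Newton's divided-difference form:
q[1,5/2] = (-19 - (-4)) / (5/2 - 1) = -10
q[5/2,3] = (-26 - (-19)) / (3 - 5/2) = -14
q[1,5/2,3] = (-14 - (-10)) / (3 - 1) = -2
q(11/2) = -4 + (-10)·(9/2) + (-2)·(9/2)·(3) = -76

-76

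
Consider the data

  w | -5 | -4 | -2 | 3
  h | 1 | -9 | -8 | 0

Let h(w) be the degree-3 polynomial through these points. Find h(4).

-613/35

L_0(4) = (8)·(6)·(1)/[(-1)·(-3)·(-8)] = -2
L_1(4) = (9)·(6)·(1)/[(1)·(-2)·(-7)] = 27/7
L_2(4) = (9)·(8)·(1)/[(3)·(2)·(-5)] = -12/5
L_3(4) = (9)·(8)·(6)/[(8)·(7)·(5)] = 54/35
Sum: 1·(-2) + (-9)·(27/7) + (-8)·(-12/5) + 0 = -613/35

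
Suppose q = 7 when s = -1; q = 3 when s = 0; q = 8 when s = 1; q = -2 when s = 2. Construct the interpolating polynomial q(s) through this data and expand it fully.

q(s) = -4s^3 + (9/2)s^2 + (9/2)s + 3

Build the Lagrange basis polynomials:
L_0(s) = s(s - 1)(s - 2) / [-6] = -(1/6)s^3 + (1/2)s^2 - (1/3)s
L_1(s) = (s + 1)(s - 1)(s - 2) / [2] = (1/2)s^3 - s^2 - (1/2)s + 1
L_2(s) = (s + 1)s(s - 2) / [-2] = -(1/2)s^3 + (1/2)s^2 + s
L_3(s) = (s + 1)s(s - 1) / [6] = (1/6)s^3 - (1/6)s
q(s) = 7·L_0 + 3·L_1 + 8·L_2 + (-2)·L_3
  7·L_0(s) = -(7/6)s^3 + (7/2)s^2 - (7/3)s
  3·L_1(s) = (3/2)s^3 - 3s^2 - (3/2)s + 3
  8·L_2(s) = -4s^3 + 4s^2 + 8s
  (-2)·L_3(s) = -(1/3)s^3 + (1/3)s
Adding term by term: -4s^3 + (9/2)s^2 + (9/2)s + 3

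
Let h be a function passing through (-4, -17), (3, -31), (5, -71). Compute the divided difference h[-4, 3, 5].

-2

h[-4,3] = (-31 - (-17)) / (3 - (-4)) = -2
h[3,5] = (-71 - (-31)) / (5 - 3) = -20
h[-4,3,5] = (-20 - (-2)) / (5 - (-4)) = -2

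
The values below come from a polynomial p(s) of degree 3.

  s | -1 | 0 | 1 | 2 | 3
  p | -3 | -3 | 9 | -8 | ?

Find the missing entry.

The 4 known values determine p uniquely (degree ≤ 3).
Evaluate each Lagrange basis at s = 3:
L_0(3) = (3)·(2)·(1)/[(-1)·(-2)·(-3)] = -1
L_1(3) = (4)·(2)·(1)/[(1)·(-1)·(-2)] = 4
L_2(3) = (4)·(3)·(1)/[(2)·(1)·(-1)] = -6
L_3(3) = (4)·(3)·(2)/[(3)·(2)·(1)] = 4
Sum: (-3)·(-1) + (-3)·(4) + 9·(-6) + (-8)·(4) = -95

-95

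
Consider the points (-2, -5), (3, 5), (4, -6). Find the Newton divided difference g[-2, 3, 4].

g[-2,3] = (5 - (-5)) / (3 - (-2)) = 2
g[3,4] = (-6 - 5) / (4 - 3) = -11
g[-2,3,4] = (-11 - 2) / (4 - (-2)) = -13/6

-13/6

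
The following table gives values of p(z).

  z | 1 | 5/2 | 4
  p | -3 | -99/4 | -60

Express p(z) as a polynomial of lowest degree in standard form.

p(z) = -3z^2 - 4z + 4

L_0(z) = (z - 5/2)(z - 4) / [9/2] = (2/9)z^2 - (13/9)z + 20/9
L_1(z) = (z - 1)(z - 4) / [-9/4] = -(4/9)z^2 + (20/9)z - 16/9
L_2(z) = (z - 1)(z - 5/2) / [9/2] = (2/9)z^2 - (7/9)z + 5/9
p(z) = (-3)·L_0 + (-99/4)·L_1 + (-60)·L_2
  (-3)·L_0(z) = -(2/3)z^2 + (13/3)z - 20/3
  (-99/4)·L_1(z) = 11z^2 - 55z + 44
  (-60)·L_2(z) = -(40/3)z^2 + (140/3)z - 100/3
Adding term by term: -3z^2 - 4z + 4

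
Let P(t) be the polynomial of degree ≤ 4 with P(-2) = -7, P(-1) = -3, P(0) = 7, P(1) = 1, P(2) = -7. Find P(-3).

Using Newton's divided-difference form:
P[-2,-1] = (-3 - (-7)) / (-1 - (-2)) = 4
P[-1,0] = (7 - (-3)) / (0 - (-1)) = 10
P[0,1] = (1 - 7) / (1 - 0) = -6
P[1,2] = (-7 - 1) / (2 - 1) = -8
P[-2,-1,0] = (10 - 4) / (0 - (-2)) = 3
P[-1,0,1] = (-6 - 10) / (1 - (-1)) = -8
P[0,1,2] = (-8 - (-6)) / (2 - 0) = -1
P[-2,-1,0,1] = (-8 - 3) / (1 - (-2)) = -11/3
P[-1,0,1,2] = (-1 - (-8)) / (2 - (-1)) = 7/3
P[-2,-1,0,1,2] = (7/3 - (-11/3)) / (2 - (-2)) = 3/2
P(-3) = -7 + 4·(-1) + 3·(-1)·(-2) + (-11/3)·(-1)·(-2)·(-3) + (3/2)·(-1)·(-2)·(-3)·(-4) = 53

53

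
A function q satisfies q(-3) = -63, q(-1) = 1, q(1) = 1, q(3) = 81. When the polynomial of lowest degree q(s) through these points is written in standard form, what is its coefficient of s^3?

3

Build the Lagrange basis polynomials:
L_0(s) = (s + 1)(s - 1)(s - 3) / [-48] = -(1/48)s^3 + (1/16)s^2 + (1/48)s - 1/16
L_1(s) = (s + 3)(s - 1)(s - 3) / [16] = (1/16)s^3 - (1/16)s^2 - (9/16)s + 9/16
L_2(s) = (s + 3)(s + 1)(s - 3) / [-16] = -(1/16)s^3 - (1/16)s^2 + (9/16)s + 9/16
L_3(s) = (s + 3)(s + 1)(s - 1) / [48] = (1/48)s^3 + (1/16)s^2 - (1/48)s - 1/16
q(s) = (-63)·L_0 + 1·L_1 + 1·L_2 + 81·L_3
Only the coefficient of s^3 is needed; take it from each L_i and combine:
(-63)·(-1/48) + 1·(1/16) + 1·(-1/16) + 81·(1/48) = 3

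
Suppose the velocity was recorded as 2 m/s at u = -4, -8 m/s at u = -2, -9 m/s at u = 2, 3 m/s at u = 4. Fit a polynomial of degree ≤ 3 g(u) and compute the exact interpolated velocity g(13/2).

Using Newton's divided-difference form:
g[-4,-2] = (-8 - 2) / (-2 - (-4)) = -5
g[-2,2] = (-9 - (-8)) / (2 - (-2)) = -1/4
g[2,4] = (3 - (-9)) / (4 - 2) = 6
g[-4,-2,2] = (-1/4 - (-5)) / (2 - (-4)) = 19/24
g[-2,2,4] = (6 - (-1/4)) / (4 - (-2)) = 25/24
g[-4,-2,2,4] = (25/24 - 19/24) / (4 - (-4)) = 1/32
g(13/2) = 2 + (-5)·(21/2) + (19/24)·(21/2)·(17/2) + (1/32)·(21/2)·(17/2)·(9/2) = 8373/256

8373/256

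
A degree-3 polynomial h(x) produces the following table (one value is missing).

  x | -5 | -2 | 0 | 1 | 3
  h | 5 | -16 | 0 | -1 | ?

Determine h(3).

The 4 known values determine h uniquely (degree ≤ 3).
Evaluate each Lagrange basis at x = 3:
L_0(3) = (5)·(3)·(2)/[(-3)·(-5)·(-6)] = -1/3
L_1(3) = (8)·(3)·(2)/[(3)·(-2)·(-3)] = 8/3
L_2(3) = (8)·(5)·(2)/[(5)·(2)·(-1)] = -8
L_3(3) = (8)·(5)·(3)/[(6)·(3)·(1)] = 20/3
Sum: 5·(-1/3) + (-16)·(8/3) + 0 + (-1)·(20/3) = -51

-51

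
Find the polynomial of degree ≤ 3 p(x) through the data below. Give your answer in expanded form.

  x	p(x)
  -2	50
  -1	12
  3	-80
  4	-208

Build the Lagrange basis polynomials:
L_0(x) = (x + 1)(x - 3)(x - 4) / [-30] = -(1/30)x^3 + (1/5)x^2 - (1/6)x - 2/5
L_1(x) = (x + 2)(x - 3)(x - 4) / [20] = (1/20)x^3 - (1/4)x^2 - (1/10)x + 6/5
L_2(x) = (x + 2)(x + 1)(x - 4) / [-20] = -(1/20)x^3 + (1/20)x^2 + (1/2)x + 2/5
L_3(x) = (x + 2)(x + 1)(x - 3) / [30] = (1/30)x^3 - (7/30)x - 1/5
p(x) = 50·L_0 + 12·L_1 + (-80)·L_2 + (-208)·L_3
  50·L_0(x) = -(5/3)x^3 + 10x^2 - (25/3)x - 20
  12·L_1(x) = (3/5)x^3 - 3x^2 - (6/5)x + 72/5
  (-80)·L_2(x) = 4x^3 - 4x^2 - 40x - 32
  (-208)·L_3(x) = -(104/15)x^3 + (728/15)x + 208/5
Adding term by term: -4x^3 + 3x^2 - x + 4

p(x) = -4x^3 + 3x^2 - x + 4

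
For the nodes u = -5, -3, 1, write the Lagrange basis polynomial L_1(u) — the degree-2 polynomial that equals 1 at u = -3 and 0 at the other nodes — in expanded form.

L_1(u) = (u + 5)(u - 1) / [(2)·(-4)]
       = (u^2 + 4u - 5) / (-8)

L_1(u) = -(1/8)u^2 - (1/2)u + 5/8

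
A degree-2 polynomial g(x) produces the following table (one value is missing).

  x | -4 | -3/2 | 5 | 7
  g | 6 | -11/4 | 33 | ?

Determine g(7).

The 3 known values determine g uniquely (degree ≤ 2).
Evaluate each Lagrange basis at x = 7:
L_0(7) = (17/2)·(2)/[(-5/2)·(-9)] = 34/45
L_1(7) = (11)·(2)/[(5/2)·(-13/2)] = -88/65
L_2(7) = (11)·(17/2)/[(9)·(13/2)] = 187/117
Sum: 6·(34/45) + (-11/4)·(-88/65) + 33·(187/117) = 61

61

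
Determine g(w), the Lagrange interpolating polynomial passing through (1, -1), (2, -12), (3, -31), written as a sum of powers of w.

L_0(w) = (w - 2)(w - 3) / [2] = (1/2)w^2 - (5/2)w + 3
L_1(w) = (w - 1)(w - 3) / [-1] = -w^2 + 4w - 3
L_2(w) = (w - 1)(w - 2) / [2] = (1/2)w^2 - (3/2)w + 1
g(w) = (-1)·L_0 + (-12)·L_1 + (-31)·L_2
  (-1)·L_0(w) = -(1/2)w^2 + (5/2)w - 3
  (-12)·L_1(w) = 12w^2 - 48w + 36
  (-31)·L_2(w) = -(31/2)w^2 + (93/2)w - 31
Adding term by term: -4w^2 + w + 2

g(w) = -4w^2 + w + 2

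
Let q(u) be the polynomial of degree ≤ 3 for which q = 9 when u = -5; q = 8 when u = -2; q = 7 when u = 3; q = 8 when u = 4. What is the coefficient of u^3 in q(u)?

L_0(u) = (u + 2)(u - 3)(u - 4) / [-216] = -(1/216)u^3 + (5/216)u^2 + (1/108)u - 1/9
L_1(u) = (u + 5)(u - 3)(u - 4) / [90] = (1/90)u^3 - (1/45)u^2 - (23/90)u + 2/3
L_2(u) = (u + 5)(u + 2)(u - 4) / [-40] = -(1/40)u^3 - (3/40)u^2 + (9/20)u + 1
L_3(u) = (u + 5)(u + 2)(u - 3) / [54] = (1/54)u^3 + (2/27)u^2 - (11/54)u - 5/9
q(u) = 9·L_0 + 8·L_1 + 7·L_2 + 8·L_3
Only the coefficient of u^3 is needed; take it from each L_i and combine:
9·(-1/216) + 8·(1/90) + 7·(-1/40) + 8·(1/54) = 11/540

11/540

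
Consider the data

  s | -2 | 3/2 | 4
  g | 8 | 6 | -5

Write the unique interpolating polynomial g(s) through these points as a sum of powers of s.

g(s) = -(67/105)s^2 - (187/210)s + 307/35

Build the Lagrange basis polynomials:
L_0(s) = (s - 3/2)(s - 4) / [21] = (1/21)s^2 - (11/42)s + 2/7
L_1(s) = (s + 2)(s - 4) / [-35/4] = -(4/35)s^2 + (8/35)s + 32/35
L_2(s) = (s + 2)(s - 3/2) / [15] = (1/15)s^2 + (1/30)s - 1/5
g(s) = 8·L_0 + 6·L_1 + (-5)·L_2
  8·L_0(s) = (8/21)s^2 - (44/21)s + 16/7
  6·L_1(s) = -(24/35)s^2 + (48/35)s + 192/35
  (-5)·L_2(s) = -(1/3)s^2 - (1/6)s + 1
Adding term by term: -(67/105)s^2 - (187/210)s + 307/35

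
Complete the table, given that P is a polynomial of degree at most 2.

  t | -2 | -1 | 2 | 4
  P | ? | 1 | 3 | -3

The 3 known values determine P uniquely (degree ≤ 2).
L_0(-2) = (-4)·(-6)/[(-3)·(-5)] = 8/5
L_1(-2) = (-1)·(-6)/[(3)·(-2)] = -1
L_2(-2) = (-1)·(-4)/[(5)·(2)] = 2/5
Sum: 1·(8/5) + 3·(-1) + (-3)·(2/5) = -13/5

-13/5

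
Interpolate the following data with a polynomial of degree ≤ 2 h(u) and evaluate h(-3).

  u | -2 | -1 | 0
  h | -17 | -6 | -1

Evaluate each Lagrange basis at u = -3:
L_0(-3) = (-2)·(-3)/[(-1)·(-2)] = 3
L_1(-3) = (-1)·(-3)/[(1)·(-1)] = -3
L_2(-3) = (-1)·(-2)/[(2)·(1)] = 1
Sum: (-17)·(3) + (-6)·(-3) + (-1)·(1) = -34

-34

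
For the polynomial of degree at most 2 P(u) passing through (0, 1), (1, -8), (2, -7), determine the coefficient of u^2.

The leading coefficient equals the top divided difference P[0,1,2].
P[0,1] = (-8 - 1) / (1 - 0) = -9
P[1,2] = (-7 - (-8)) / (2 - 1) = 1
P[0,1,2] = (1 - (-9)) / (2 - 0) = 5

5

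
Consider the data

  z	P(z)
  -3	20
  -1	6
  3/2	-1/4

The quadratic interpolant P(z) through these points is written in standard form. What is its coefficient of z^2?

The leading coefficient equals the top divided difference P[-3,-1,3/2].
P[-3,-1] = (6 - 20) / (-1 - (-3)) = -7
P[-1,3/2] = (-1/4 - 6) / (3/2 - (-1)) = -5/2
P[-3,-1,3/2] = (-5/2 - (-7)) / (3/2 - (-3)) = 1

1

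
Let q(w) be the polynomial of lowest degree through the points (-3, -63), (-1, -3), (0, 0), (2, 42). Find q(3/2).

171/8

Evaluate each Lagrange basis at w = 3/2:
L_0(3/2) = (5/2)·(3/2)·(-1/2)/[(-2)·(-3)·(-5)] = 1/16
L_1(3/2) = (9/2)·(3/2)·(-1/2)/[(2)·(-1)·(-3)] = -9/16
L_2(3/2) = (9/2)·(5/2)·(-1/2)/[(3)·(1)·(-2)] = 15/16
L_3(3/2) = (9/2)·(5/2)·(3/2)/[(5)·(3)·(2)] = 9/16
Sum: (-63)·(1/16) + (-3)·(-9/16) + 0 + 42·(9/16) = 171/8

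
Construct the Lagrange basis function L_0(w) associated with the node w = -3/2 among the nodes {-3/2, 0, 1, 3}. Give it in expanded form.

L_0(w) = -(8/135)w^3 + (32/135)w^2 - (8/45)w

L_0(w) = w(w - 1)(w - 3) / [(-3/2)·(-5/2)·(-9/2)]
       = (w^3 - 4w^2 + 3w) / (-135/8)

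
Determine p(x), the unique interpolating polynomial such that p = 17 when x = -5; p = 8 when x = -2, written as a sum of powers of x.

p(x) = -3x + 2

L_0(x) = (x + 2) / [-3] = -(1/3)x - 2/3
L_1(x) = (x + 5) / [3] = (1/3)x + 5/3
p(x) = 17·L_0 + 8·L_1
  17·L_0(x) = -(17/3)x - 34/3
  8·L_1(x) = (8/3)x + 40/3
Adding term by term: -3x + 2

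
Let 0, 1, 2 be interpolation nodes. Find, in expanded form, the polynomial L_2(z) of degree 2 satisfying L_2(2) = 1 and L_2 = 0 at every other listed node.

L_2(z) = z(z - 1) / [(2)·(1)]
       = (z^2 - z) / (2)

L_2(z) = (1/2)z^2 - (1/2)z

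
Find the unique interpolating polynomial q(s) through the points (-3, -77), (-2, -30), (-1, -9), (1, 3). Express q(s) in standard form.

q(s) = 2s^3 - s^2 + 4s - 2

Newton's divided differences:
q[-3,-2] = (-30 - (-77)) / (-2 - (-3)) = 47
q[-2,-1] = (-9 - (-30)) / (-1 - (-2)) = 21
q[-1,1] = (3 - (-9)) / (1 - (-1)) = 6
q[-3,-2,-1] = (21 - 47) / (-1 - (-3)) = -13
q[-2,-1,1] = (6 - 21) / (1 - (-2)) = -5
q[-3,-2,-1,1] = (-5 - (-13)) / (1 - (-3)) = 2
q(s) = -77 + 47·(s + 3) + (-13)·(s + 3)(s + 2) + 2·(s + 3)(s + 2)(s + 1)
Expanding: q(s) = 2s^3 - s^2 + 4s - 2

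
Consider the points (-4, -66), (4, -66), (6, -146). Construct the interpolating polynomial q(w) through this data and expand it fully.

q(w) = -4w^2 - 2

Build the Lagrange basis polynomials:
L_0(w) = (w - 4)(w - 6) / [80] = (1/80)w^2 - (1/8)w + 3/10
L_1(w) = (w + 4)(w - 6) / [-16] = -(1/16)w^2 + (1/8)w + 3/2
L_2(w) = (w + 4)(w - 4) / [20] = (1/20)w^2 - 4/5
q(w) = (-66)·L_0 + (-66)·L_1 + (-146)·L_2
  (-66)·L_0(w) = -(33/40)w^2 + (33/4)w - 99/5
  (-66)·L_1(w) = (33/8)w^2 - (33/4)w - 99
  (-146)·L_2(w) = -(73/10)w^2 + 584/5
Adding term by term: -4w^2 - 2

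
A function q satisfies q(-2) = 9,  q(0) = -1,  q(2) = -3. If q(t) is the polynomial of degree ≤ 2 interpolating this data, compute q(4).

Evaluate each Lagrange basis at t = 4:
L_0(4) = (4)·(2)/[(-2)·(-4)] = 1
L_1(4) = (6)·(2)/[(2)·(-2)] = -3
L_2(4) = (6)·(4)/[(4)·(2)] = 3
Sum: 9·(1) + (-1)·(-3) + (-3)·(3) = 3

3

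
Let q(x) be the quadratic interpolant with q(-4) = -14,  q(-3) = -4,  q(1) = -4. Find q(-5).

-28

Evaluate each Lagrange basis at x = -5:
L_0(-5) = (-2)·(-6)/[(-1)·(-5)] = 12/5
L_1(-5) = (-1)·(-6)/[(1)·(-4)] = -3/2
L_2(-5) = (-1)·(-2)/[(5)·(4)] = 1/10
Sum: (-14)·(12/5) + (-4)·(-3/2) + (-4)·(1/10) = -28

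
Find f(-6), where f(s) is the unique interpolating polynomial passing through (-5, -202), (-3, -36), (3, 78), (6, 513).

-363

Using Newton's divided-difference form:
f[-5,-3] = (-36 - (-202)) / (-3 - (-5)) = 83
f[-3,3] = (78 - (-36)) / (3 - (-3)) = 19
f[3,6] = (513 - 78) / (6 - 3) = 145
f[-5,-3,3] = (19 - 83) / (3 - (-5)) = -8
f[-3,3,6] = (145 - 19) / (6 - (-3)) = 14
f[-5,-3,3,6] = (14 - (-8)) / (6 - (-5)) = 2
f(-6) = -202 + 83·(-1) + (-8)·(-1)·(-3) + 2·(-1)·(-3)·(-9) = -363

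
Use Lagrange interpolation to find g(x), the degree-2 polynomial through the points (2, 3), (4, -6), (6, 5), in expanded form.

g(x) = (5/2)x^2 - (39/2)x + 32

Build the Lagrange basis polynomials:
L_0(x) = (x - 4)(x - 6) / [8] = (1/8)x^2 - (5/4)x + 3
L_1(x) = (x - 2)(x - 6) / [-4] = -(1/4)x^2 + 2x - 3
L_2(x) = (x - 2)(x - 4) / [8] = (1/8)x^2 - (3/4)x + 1
g(x) = 3·L_0 + (-6)·L_1 + 5·L_2
  3·L_0(x) = (3/8)x^2 - (15/4)x + 9
  (-6)·L_1(x) = (3/2)x^2 - 12x + 18
  5·L_2(x) = (5/8)x^2 - (15/4)x + 5
Adding term by term: (5/2)x^2 - (39/2)x + 32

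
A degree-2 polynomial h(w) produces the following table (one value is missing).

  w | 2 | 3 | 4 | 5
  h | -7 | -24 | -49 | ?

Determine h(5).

The 3 known values determine h uniquely (degree ≤ 2).
Evaluate each Lagrange basis at w = 5:
L_0(5) = (2)·(1)/[(-1)·(-2)] = 1
L_1(5) = (3)·(1)/[(1)·(-1)] = -3
L_2(5) = (3)·(2)/[(2)·(1)] = 3
Sum: (-7)·(1) + (-24)·(-3) + (-49)·(3) = -82

-82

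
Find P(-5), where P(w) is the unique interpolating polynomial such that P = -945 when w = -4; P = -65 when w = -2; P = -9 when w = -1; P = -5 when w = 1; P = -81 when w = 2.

Evaluate each Lagrange basis at w = -5:
L_0(-5) = (-3)·(-4)·(-6)·(-7)/[(-2)·(-3)·(-5)·(-6)] = 14/5
L_1(-5) = (-1)·(-4)·(-6)·(-7)/[(2)·(-1)·(-3)·(-4)] = -7
L_2(-5) = (-1)·(-3)·(-6)·(-7)/[(3)·(1)·(-2)·(-3)] = 7
L_3(-5) = (-1)·(-3)·(-4)·(-7)/[(5)·(3)·(2)·(-1)] = -14/5
L_4(-5) = (-1)·(-3)·(-4)·(-6)/[(6)·(4)·(3)·(1)] = 1
Sum: (-945)·(14/5) + (-65)·(-7) + (-9)·(7) + (-5)·(-14/5) + (-81)·(1) = -2321

-2321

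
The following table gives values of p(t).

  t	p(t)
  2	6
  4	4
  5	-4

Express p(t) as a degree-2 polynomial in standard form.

p(t) = -(7/3)t^2 + 13t - 32/3

Build the Lagrange basis polynomials:
L_0(t) = (t - 4)(t - 5) / [6] = (1/6)t^2 - (3/2)t + 10/3
L_1(t) = (t - 2)(t - 5) / [-2] = -(1/2)t^2 + (7/2)t - 5
L_2(t) = (t - 2)(t - 4) / [3] = (1/3)t^2 - 2t + 8/3
p(t) = 6·L_0 + 4·L_1 + (-4)·L_2
  6·L_0(t) = t^2 - 9t + 20
  4·L_1(t) = -2t^2 + 14t - 20
  (-4)·L_2(t) = -(4/3)t^2 + 8t - 32/3
Adding term by term: -(7/3)t^2 + 13t - 32/3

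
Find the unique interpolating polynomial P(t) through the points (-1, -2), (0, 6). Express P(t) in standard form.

P(t) = 8t + 6

Build the Lagrange basis polynomials:
L_0(t) = t / [-1] = -t
L_1(t) = (t + 1) / [1] = t + 1
P(t) = (-2)·L_0 + 6·L_1
  (-2)·L_0(t) = 2t
  6·L_1(t) = 6t + 6
Adding term by term: 8t + 6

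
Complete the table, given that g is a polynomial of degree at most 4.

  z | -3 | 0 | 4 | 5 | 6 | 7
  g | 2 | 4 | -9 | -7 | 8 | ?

The 5 known values determine g uniquely (degree ≤ 4).
L_0(7) = (7)·(3)·(2)·(1)/[(-3)·(-7)·(-8)·(-9)] = 1/36
L_1(7) = (10)·(3)·(2)·(1)/[(3)·(-4)·(-5)·(-6)] = -1/6
L_2(7) = (10)·(7)·(2)·(1)/[(7)·(4)·(-1)·(-2)] = 5/2
L_3(7) = (10)·(7)·(3)·(1)/[(8)·(5)·(1)·(-1)] = -21/4
L_4(7) = (10)·(7)·(3)·(2)/[(9)·(6)·(2)·(1)] = 35/9
Sum: 2·(1/36) + 4·(-1/6) + (-9)·(5/2) + (-7)·(-21/4) + 8·(35/9) = 179/4

179/4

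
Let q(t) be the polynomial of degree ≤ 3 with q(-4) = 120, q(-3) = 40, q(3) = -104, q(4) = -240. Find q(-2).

Using Newton's divided-difference form:
q[-4,-3] = (40 - 120) / (-3 - (-4)) = -80
q[-3,3] = (-104 - 40) / (3 - (-3)) = -24
q[3,4] = (-240 - (-104)) / (4 - 3) = -136
q[-4,-3,3] = (-24 - (-80)) / (3 - (-4)) = 8
q[-3,3,4] = (-136 - (-24)) / (4 - (-3)) = -16
q[-4,-3,3,4] = (-16 - 8) / (4 - (-4)) = -3
q(-2) = 120 + (-80)·(2) + 8·(2)·(1) + (-3)·(2)·(1)·(-5) = 6

6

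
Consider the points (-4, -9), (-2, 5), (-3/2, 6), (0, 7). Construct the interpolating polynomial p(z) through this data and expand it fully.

Newton's divided differences:
p[-4,-2] = (5 - (-9)) / (-2 - (-4)) = 7
p[-2,-3/2] = (6 - 5) / (-3/2 - (-2)) = 2
p[-3/2,0] = (7 - 6) / (0 - (-3/2)) = 2/3
p[-4,-2,-3/2] = (2 - 7) / (-3/2 - (-4)) = -2
p[-2,-3/2,0] = (2/3 - 2) / (0 - (-2)) = -2/3
p[-4,-2,-3/2,0] = (-2/3 - (-2)) / (0 - (-4)) = 1/3
p(z) = -9 + 7·(z + 4) + (-2)·(z + 4)(z + 2) + (1/3)·(z + 4)(z + 2)(z + 3/2)
Expanding: p(z) = (1/3)z^3 + (1/2)z^2 + (2/3)z + 7

p(z) = (1/3)z^3 + (1/2)z^2 + (2/3)z + 7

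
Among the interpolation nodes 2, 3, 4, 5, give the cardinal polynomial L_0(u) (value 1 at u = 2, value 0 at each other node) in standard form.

L_0(u) = -(1/6)u^3 + 2u^2 - (47/6)u + 10

L_0(u) = (u - 3)(u - 4)(u - 5) / [(-1)·(-2)·(-3)]
       = (u^3 - 12u^2 + 47u - 60) / (-6)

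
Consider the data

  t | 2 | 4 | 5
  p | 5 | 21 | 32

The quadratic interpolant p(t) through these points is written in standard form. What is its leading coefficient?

1

Build the Lagrange basis polynomials:
L_0(t) = (t - 4)(t - 5) / [6] = (1/6)t^2 - (3/2)t + 10/3
L_1(t) = (t - 2)(t - 5) / [-2] = -(1/2)t^2 + (7/2)t - 5
L_2(t) = (t - 2)(t - 4) / [3] = (1/3)t^2 - 2t + 8/3
p(t) = 5·L_0 + 21·L_1 + 32·L_2
Only the coefficient of t^2 is needed; take it from each L_i and combine:
5·(1/6) + 21·(-1/2) + 32·(1/3) = 1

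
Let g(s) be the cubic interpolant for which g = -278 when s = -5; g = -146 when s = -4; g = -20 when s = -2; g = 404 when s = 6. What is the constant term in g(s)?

2

Build the Lagrange basis polynomials:
L_0(s) = (s + 4)(s + 2)(s - 6) / [-33] = -(1/33)s^3 + (28/33)s + 16/11
L_1(s) = (s + 5)(s + 2)(s - 6) / [20] = (1/20)s^3 + (1/20)s^2 - (8/5)s - 3
L_2(s) = (s + 5)(s + 4)(s - 6) / [-48] = -(1/48)s^3 - (1/16)s^2 + (17/24)s + 5/2
L_3(s) = (s + 5)(s + 4)(s + 2) / [880] = (1/880)s^3 + (1/80)s^2 + (19/440)s + 1/22
g(s) = (-278)·L_0 + (-146)·L_1 + (-20)·L_2 + 404·L_3
Only the constant term is needed; take it from each L_i and combine:
(-278)·(16/11) + (-146)·(-3) + (-20)·(5/2) + 404·(1/22) = 2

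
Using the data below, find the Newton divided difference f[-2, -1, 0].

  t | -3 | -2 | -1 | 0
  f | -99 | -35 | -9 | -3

-10

f[-2,-1] = (-9 - (-35)) / (-1 - (-2)) = 26
f[-1,0] = (-3 - (-9)) / (0 - (-1)) = 6
f[-2,-1,0] = (6 - 26) / (0 - (-2)) = -10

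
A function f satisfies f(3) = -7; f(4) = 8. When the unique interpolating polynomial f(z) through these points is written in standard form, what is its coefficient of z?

15

The leading coefficient equals the top divided difference f[3,4].
f[3,4] = (8 - (-7)) / (4 - 3) = 15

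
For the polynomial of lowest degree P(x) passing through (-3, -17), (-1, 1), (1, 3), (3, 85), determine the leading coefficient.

2

The leading coefficient equals the top divided difference P[-3,-1,1,3].
P[-3,-1] = (1 - (-17)) / (-1 - (-3)) = 9
P[-1,1] = (3 - 1) / (1 - (-1)) = 1
P[1,3] = (85 - 3) / (3 - 1) = 41
P[-3,-1,1] = (1 - 9) / (1 - (-3)) = -2
P[-1,1,3] = (41 - 1) / (3 - (-1)) = 10
P[-3,-1,1,3] = (10 - (-2)) / (3 - (-3)) = 2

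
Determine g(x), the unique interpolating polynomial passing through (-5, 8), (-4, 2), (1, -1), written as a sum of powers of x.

g(x) = (9/10)x^2 + (21/10)x - 4

Build the Lagrange basis polynomials:
L_0(x) = (x + 4)(x - 1) / [6] = (1/6)x^2 + (1/2)x - 2/3
L_1(x) = (x + 5)(x - 1) / [-5] = -(1/5)x^2 - (4/5)x + 1
L_2(x) = (x + 5)(x + 4) / [30] = (1/30)x^2 + (3/10)x + 2/3
g(x) = 8·L_0 + 2·L_1 + (-1)·L_2
  8·L_0(x) = (4/3)x^2 + 4x - 16/3
  2·L_1(x) = -(2/5)x^2 - (8/5)x + 2
  (-1)·L_2(x) = -(1/30)x^2 - (3/10)x - 2/3
Adding term by term: (9/10)x^2 + (21/10)x - 4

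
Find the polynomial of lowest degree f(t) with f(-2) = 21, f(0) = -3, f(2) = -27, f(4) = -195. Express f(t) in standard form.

f(t) = -3t^3 - 3

Newton's divided differences:
f[-2,0] = (-3 - 21) / (0 - (-2)) = -12
f[0,2] = (-27 - (-3)) / (2 - 0) = -12
f[2,4] = (-195 - (-27)) / (4 - 2) = -84
f[-2,0,2] = (-12 - (-12)) / (2 - (-2)) = 0
f[0,2,4] = (-84 - (-12)) / (4 - 0) = -18
f[-2,0,2,4] = (-18 - 0) / (4 - (-2)) = -3
f(t) = 21 + (-12)·(t + 2) + (-3)·(t + 2)t(t - 2)
Expanding: f(t) = -3t^3 - 3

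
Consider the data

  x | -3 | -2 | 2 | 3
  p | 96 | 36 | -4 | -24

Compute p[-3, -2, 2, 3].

-2

p[-3,-2] = (36 - 96) / (-2 - (-3)) = -60
p[-2,2] = (-4 - 36) / (2 - (-2)) = -10
p[2,3] = (-24 - (-4)) / (3 - 2) = -20
p[-3,-2,2] = (-10 - (-60)) / (2 - (-3)) = 10
p[-2,2,3] = (-20 - (-10)) / (3 - (-2)) = -2
p[-3,-2,2,3] = (-2 - 10) / (3 - (-3)) = -2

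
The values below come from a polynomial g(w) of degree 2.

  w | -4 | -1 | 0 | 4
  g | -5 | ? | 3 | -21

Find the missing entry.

The 3 known values determine g uniquely (degree ≤ 2).
L_0(-1) = (-1)·(-5)/[(-4)·(-8)] = 5/32
L_1(-1) = (3)·(-5)/[(4)·(-4)] = 15/16
L_2(-1) = (3)·(-1)/[(8)·(4)] = -3/32
Sum: (-5)·(5/32) + 3·(15/16) + (-21)·(-3/32) = 4

4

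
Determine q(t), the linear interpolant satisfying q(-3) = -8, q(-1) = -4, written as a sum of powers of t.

q(t) = 2t - 2

L_0(t) = (t + 1) / [-2] = -(1/2)t - 1/2
L_1(t) = (t + 3) / [2] = (1/2)t + 3/2
q(t) = (-8)·L_0 + (-4)·L_1
  (-8)·L_0(t) = 4t + 4
  (-4)·L_1(t) = -2t - 6
Adding term by term: 2t - 2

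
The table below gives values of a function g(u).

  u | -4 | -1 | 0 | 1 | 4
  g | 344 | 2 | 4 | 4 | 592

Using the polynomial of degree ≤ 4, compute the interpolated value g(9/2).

L_0(9/2) = (11/2)·(9/2)·(7/2)·(1/2)/[(-3)·(-4)·(-5)·(-8)] = 231/2560
L_1(9/2) = (17/2)·(9/2)·(7/2)·(1/2)/[(3)·(-1)·(-2)·(-5)] = -357/160
L_2(9/2) = (17/2)·(11/2)·(7/2)·(1/2)/[(4)·(1)·(-1)·(-4)] = 1309/256
L_3(9/2) = (17/2)·(11/2)·(9/2)·(1/2)/[(5)·(2)·(1)·(-3)] = -561/160
L_4(9/2) = (17/2)·(11/2)·(9/2)·(7/2)/[(8)·(5)·(4)·(3)] = 3927/2560
Sum: 344·(231/2560) + 2·(-357/160) + 4·(1309/256) + 4·(-561/160) + 592·(3927/2560) = 7529/8

7529/8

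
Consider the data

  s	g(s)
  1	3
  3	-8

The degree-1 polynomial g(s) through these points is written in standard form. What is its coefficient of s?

-11/2

L_0(s) = (s - 3) / [-2] = -(1/2)s + 3/2
L_1(s) = (s - 1) / [2] = (1/2)s - 1/2
g(s) = 3·L_0 + (-8)·L_1
Only the coefficient of s is needed; take it from each L_i and combine:
3·(-1/2) + (-8)·(1/2) = -11/2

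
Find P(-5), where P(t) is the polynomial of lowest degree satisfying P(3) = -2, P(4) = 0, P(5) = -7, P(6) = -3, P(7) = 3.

-12312

Evaluate each Lagrange basis at t = -5:
L_0(-5) = (-9)·(-10)·(-11)·(-12)/[(-1)·(-2)·(-3)·(-4)] = 495
L_1(-5) = (-8)·(-10)·(-11)·(-12)/[(1)·(-1)·(-2)·(-3)] = -1760
L_2(-5) = (-8)·(-9)·(-11)·(-12)/[(2)·(1)·(-1)·(-2)] = 2376
L_3(-5) = (-8)·(-9)·(-10)·(-12)/[(3)·(2)·(1)·(-1)] = -1440
L_4(-5) = (-8)·(-9)·(-10)·(-11)/[(4)·(3)·(2)·(1)] = 330
Sum: (-2)·(495) + 0 + (-7)·(2376) + (-3)·(-1440) + 3·(330) = -12312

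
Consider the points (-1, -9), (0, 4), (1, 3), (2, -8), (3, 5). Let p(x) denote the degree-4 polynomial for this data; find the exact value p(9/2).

L_0(9/2) = (9/2)·(7/2)·(5/2)·(3/2)/[(-1)·(-2)·(-3)·(-4)] = 315/128
L_1(9/2) = (11/2)·(7/2)·(5/2)·(3/2)/[(1)·(-1)·(-2)·(-3)] = -385/32
L_2(9/2) = (11/2)·(9/2)·(5/2)·(3/2)/[(2)·(1)·(-1)·(-2)] = 1485/64
L_3(9/2) = (11/2)·(9/2)·(7/2)·(3/2)/[(3)·(2)·(1)·(-1)] = -693/32
L_4(9/2) = (11/2)·(9/2)·(7/2)·(5/2)/[(4)·(3)·(2)·(1)] = 1155/128
Sum: (-9)·(315/128) + 4·(-385/32) + 3·(1485/64) + (-8)·(-693/32) + 5·(1155/128) = 13933/64

13933/64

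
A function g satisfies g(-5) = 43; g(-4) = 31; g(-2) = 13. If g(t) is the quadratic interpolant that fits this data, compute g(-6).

57

L_0(-6) = (-2)·(-4)/[(-1)·(-3)] = 8/3
L_1(-6) = (-1)·(-4)/[(1)·(-2)] = -2
L_2(-6) = (-1)·(-2)/[(3)·(2)] = 1/3
Sum: 43·(8/3) + 31·(-2) + 13·(1/3) = 57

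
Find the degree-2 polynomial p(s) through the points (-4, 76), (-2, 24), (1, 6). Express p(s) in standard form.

Newton's divided differences:
p[-4,-2] = (24 - 76) / (-2 - (-4)) = -26
p[-2,1] = (6 - 24) / (1 - (-2)) = -6
p[-4,-2,1] = (-6 - (-26)) / (1 - (-4)) = 4
p(s) = 76 + (-26)·(s + 4) + 4·(s + 4)(s + 2)
Expanding: p(s) = 4s^2 - 2s + 4

p(s) = 4s^2 - 2s + 4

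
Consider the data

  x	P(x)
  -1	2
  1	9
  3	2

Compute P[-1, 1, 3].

-7/4

P[-1,1] = (9 - 2) / (1 - (-1)) = 7/2
P[1,3] = (2 - 9) / (3 - 1) = -7/2
P[-1,1,3] = (-7/2 - 7/2) / (3 - (-1)) = -7/4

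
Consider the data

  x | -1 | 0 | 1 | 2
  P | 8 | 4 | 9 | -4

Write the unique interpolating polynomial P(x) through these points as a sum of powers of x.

Newton's divided differences:
P[-1,0] = (4 - 8) / (0 - (-1)) = -4
P[0,1] = (9 - 4) / (1 - 0) = 5
P[1,2] = (-4 - 9) / (2 - 1) = -13
P[-1,0,1] = (5 - (-4)) / (1 - (-1)) = 9/2
P[0,1,2] = (-13 - 5) / (2 - 0) = -9
P[-1,0,1,2] = (-9 - 9/2) / (2 - (-1)) = -9/2
P(x) = 8 + (-4)·(x + 1) + (9/2)·(x + 1)x + (-9/2)·(x + 1)x(x - 1)
Expanding: P(x) = -(9/2)x^3 + (9/2)x^2 + 5x + 4

P(x) = -(9/2)x^3 + (9/2)x^2 + 5x + 4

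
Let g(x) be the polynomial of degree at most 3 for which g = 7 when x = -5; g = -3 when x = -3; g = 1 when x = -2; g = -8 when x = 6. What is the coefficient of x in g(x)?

7081/792

Build the Lagrange basis polynomials:
L_0(x) = (x + 3)(x + 2)(x - 6) / [-66] = -(1/66)x^3 + (1/66)x^2 + (4/11)x + 6/11
L_1(x) = (x + 5)(x + 2)(x - 6) / [18] = (1/18)x^3 + (1/18)x^2 - (16/9)x - 10/3
L_2(x) = (x + 5)(x + 3)(x - 6) / [-24] = -(1/24)x^3 - (1/12)x^2 + (11/8)x + 15/4
L_3(x) = (x + 5)(x + 3)(x + 2) / [792] = (1/792)x^3 + (5/396)x^2 + (31/792)x + 5/132
g(x) = 7·L_0 + (-3)·L_1 + 1·L_2 + (-8)·L_3
Only the coefficient of x is needed; take it from each L_i and combine:
7·(4/11) + (-3)·(-16/9) + 1·(11/8) + (-8)·(31/792) = 7081/792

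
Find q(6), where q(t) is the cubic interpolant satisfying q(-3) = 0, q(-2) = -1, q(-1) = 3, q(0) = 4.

L_0(6) = (8)·(7)·(6)/[(-1)·(-2)·(-3)] = -56
L_1(6) = (9)·(7)·(6)/[(1)·(-1)·(-2)] = 189
L_2(6) = (9)·(8)·(6)/[(2)·(1)·(-1)] = -216
L_3(6) = (9)·(8)·(7)/[(3)·(2)·(1)] = 84
Sum: 0 + (-1)·(189) + 3·(-216) + 4·(84) = -501

-501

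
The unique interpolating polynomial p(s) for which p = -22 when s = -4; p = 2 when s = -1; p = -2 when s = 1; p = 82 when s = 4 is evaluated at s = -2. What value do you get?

4

Evaluate each Lagrange basis at s = -2:
L_0(-2) = (-1)·(-3)·(-6)/[(-3)·(-5)·(-8)] = 3/20
L_1(-2) = (2)·(-3)·(-6)/[(3)·(-2)·(-5)] = 6/5
L_2(-2) = (2)·(-1)·(-6)/[(5)·(2)·(-3)] = -2/5
L_3(-2) = (2)·(-1)·(-3)/[(8)·(5)·(3)] = 1/20
Sum: (-22)·(3/20) + 2·(6/5) + (-2)·(-2/5) + 82·(1/20) = 4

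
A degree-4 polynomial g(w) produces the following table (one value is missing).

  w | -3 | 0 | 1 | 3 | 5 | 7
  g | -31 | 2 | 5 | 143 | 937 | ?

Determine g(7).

The 5 known values determine g uniquely (degree ≤ 4).
Evaluate each Lagrange basis at w = 7:
L_0(7) = (7)·(6)·(4)·(2)/[(-3)·(-4)·(-6)·(-8)] = 7/12
L_1(7) = (10)·(6)·(4)·(2)/[(3)·(-1)·(-3)·(-5)] = -32/3
L_2(7) = (10)·(7)·(4)·(2)/[(4)·(1)·(-2)·(-4)] = 35/2
L_3(7) = (10)·(7)·(6)·(2)/[(6)·(3)·(2)·(-2)] = -35/3
L_4(7) = (10)·(7)·(6)·(4)/[(8)·(5)·(4)·(2)] = 21/4
Sum: (-31)·(7/12) + 2·(-32/3) + 5·(35/2) + 143·(-35/3) + 937·(21/4) = 3299

3299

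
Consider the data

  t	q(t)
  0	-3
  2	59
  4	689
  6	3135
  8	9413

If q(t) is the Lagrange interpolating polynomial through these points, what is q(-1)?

-1

Evaluate each Lagrange basis at t = -1:
L_0(-1) = (-3)·(-5)·(-7)·(-9)/[(-2)·(-4)·(-6)·(-8)] = 315/128
L_1(-1) = (-1)·(-5)·(-7)·(-9)/[(2)·(-2)·(-4)·(-6)] = -105/32
L_2(-1) = (-1)·(-3)·(-7)·(-9)/[(4)·(2)·(-2)·(-4)] = 189/64
L_3(-1) = (-1)·(-3)·(-5)·(-9)/[(6)·(4)·(2)·(-2)] = -45/32
L_4(-1) = (-1)·(-3)·(-5)·(-7)/[(8)·(6)·(4)·(2)] = 35/128
Sum: (-3)·(315/128) + 59·(-105/32) + 689·(189/64) + 3135·(-45/32) + 9413·(35/128) = -1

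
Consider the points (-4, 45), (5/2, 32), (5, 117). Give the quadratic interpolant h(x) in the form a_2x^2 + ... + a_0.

h(x) = 4x^2 + 4x - 3

L_0(x) = (x - 5/2)(x - 5) / [117/2] = (2/117)x^2 - (5/39)x + 25/117
L_1(x) = (x + 4)(x - 5) / [-65/4] = -(4/65)x^2 + (4/65)x + 16/13
L_2(x) = (x + 4)(x - 5/2) / [45/2] = (2/45)x^2 + (1/15)x - 4/9
h(x) = 45·L_0 + 32·L_1 + 117·L_2
  45·L_0(x) = (10/13)x^2 - (75/13)x + 125/13
  32·L_1(x) = -(128/65)x^2 + (128/65)x + 512/13
  117·L_2(x) = (26/5)x^2 + (39/5)x - 52
Adding term by term: 4x^2 + 4x - 3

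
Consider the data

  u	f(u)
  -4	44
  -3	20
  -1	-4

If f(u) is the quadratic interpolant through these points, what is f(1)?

4

Using Newton's divided-difference form:
f[-4,-3] = (20 - 44) / (-3 - (-4)) = -24
f[-3,-1] = (-4 - 20) / (-1 - (-3)) = -12
f[-4,-3,-1] = (-12 - (-24)) / (-1 - (-4)) = 4
f(1) = 44 + (-24)·(5) + 4·(5)·(4) = 4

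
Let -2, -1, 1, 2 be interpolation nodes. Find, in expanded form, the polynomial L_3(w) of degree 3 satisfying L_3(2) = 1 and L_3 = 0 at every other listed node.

L_3(w) = (w + 2)(w + 1)(w - 1) / [(4)·(3)·(1)]
       = (w^3 + 2w^2 - w - 2) / (12)

L_3(w) = (1/12)w^3 + (1/6)w^2 - (1/12)w - 1/6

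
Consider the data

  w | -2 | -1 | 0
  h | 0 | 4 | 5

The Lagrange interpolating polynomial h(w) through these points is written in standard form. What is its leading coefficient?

Build the Lagrange basis polynomials:
L_0(w) = (w + 1)w / [2] = (1/2)w^2 + (1/2)w
L_1(w) = (w + 2)w / [-1] = -w^2 - 2w
L_2(w) = (w + 2)(w + 1) / [2] = (1/2)w^2 + (3/2)w + 1
h(w) = 0·L_0 + 4·L_1 + 5·L_2
Only the coefficient of w^2 is needed; take it from each L_i and combine:
0·(1/2) + 4·(-1) + 5·(1/2) = -3/2

-3/2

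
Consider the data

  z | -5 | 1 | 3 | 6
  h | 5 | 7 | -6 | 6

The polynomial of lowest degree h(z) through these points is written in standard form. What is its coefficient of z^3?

709/2640

The leading coefficient equals the top divided difference h[-5,1,3,6].
h[-5,1] = (7 - 5) / (1 - (-5)) = 1/3
h[1,3] = (-6 - 7) / (3 - 1) = -13/2
h[3,6] = (6 - (-6)) / (6 - 3) = 4
h[-5,1,3] = (-13/2 - 1/3) / (3 - (-5)) = -41/48
h[1,3,6] = (4 - (-13/2)) / (6 - 1) = 21/10
h[-5,1,3,6] = (21/10 - (-41/48)) / (6 - (-5)) = 709/2640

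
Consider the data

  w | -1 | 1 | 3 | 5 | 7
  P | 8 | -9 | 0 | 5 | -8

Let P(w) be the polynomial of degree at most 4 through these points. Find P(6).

Using Newton's divided-difference form:
P[-1,1] = (-9 - 8) / (1 - (-1)) = -17/2
P[1,3] = (0 - (-9)) / (3 - 1) = 9/2
P[3,5] = (5 - 0) / (5 - 3) = 5/2
P[5,7] = (-8 - 5) / (7 - 5) = -13/2
P[-1,1,3] = (9/2 - (-17/2)) / (3 - (-1)) = 13/4
P[1,3,5] = (5/2 - 9/2) / (5 - 1) = -1/2
P[3,5,7] = (-13/2 - 5/2) / (7 - 3) = -9/4
P[-1,1,3,5] = (-1/2 - 13/4) / (5 - (-1)) = -5/8
P[1,3,5,7] = (-9/4 - (-1/2)) / (7 - 1) = -7/24
P[-1,1,3,5,7] = (-7/24 - (-5/8)) / (7 - (-1)) = 1/24
P(6) = 8 + (-17/2)·(7) + (13/4)·(7)·(5) + (-5/8)·(7)·(5)·(3) + (1/24)·(7)·(5)·(3)·(1) = 1

1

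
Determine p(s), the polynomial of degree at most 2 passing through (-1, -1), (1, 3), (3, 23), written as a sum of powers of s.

L_0(s) = (s - 1)(s - 3) / [8] = (1/8)s^2 - (1/2)s + 3/8
L_1(s) = (s + 1)(s - 3) / [-4] = -(1/4)s^2 + (1/2)s + 3/4
L_2(s) = (s + 1)(s - 1) / [8] = (1/8)s^2 - 1/8
p(s) = (-1)·L_0 + 3·L_1 + 23·L_2
  (-1)·L_0(s) = -(1/8)s^2 + (1/2)s - 3/8
  3·L_1(s) = -(3/4)s^2 + (3/2)s + 9/4
  23·L_2(s) = (23/8)s^2 - 23/8
Adding term by term: 2s^2 + 2s - 1

p(s) = 2s^2 + 2s - 1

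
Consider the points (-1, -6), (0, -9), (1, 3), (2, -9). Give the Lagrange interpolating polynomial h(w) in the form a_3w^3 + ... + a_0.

Build the Lagrange basis polynomials:
L_0(w) = w(w - 1)(w - 2) / [-6] = -(1/6)w^3 + (1/2)w^2 - (1/3)w
L_1(w) = (w + 1)(w - 1)(w - 2) / [2] = (1/2)w^3 - w^2 - (1/2)w + 1
L_2(w) = (w + 1)w(w - 2) / [-2] = -(1/2)w^3 + (1/2)w^2 + w
L_3(w) = (w + 1)w(w - 1) / [6] = (1/6)w^3 - (1/6)w
h(w) = (-6)·L_0 + (-9)·L_1 + 3·L_2 + (-9)·L_3
  (-6)·L_0(w) = w^3 - 3w^2 + 2w
  (-9)·L_1(w) = -(9/2)w^3 + 9w^2 + (9/2)w - 9
  3·L_2(w) = -(3/2)w^3 + (3/2)w^2 + 3w
  (-9)·L_3(w) = -(3/2)w^3 + (3/2)w
Adding term by term: -(13/2)w^3 + (15/2)w^2 + 11w - 9

h(w) = -(13/2)w^3 + (15/2)w^2 + 11w - 9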